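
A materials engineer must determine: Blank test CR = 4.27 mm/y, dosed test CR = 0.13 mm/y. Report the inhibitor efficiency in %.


Apply the inhibitor-efficiency definition: IE = (CR_blank − CR_inh)/CR_blank × 100
IE = (4.27 − 0.13) / 4.27 × 100
IE = 4.14 / 4.27 × 100 = 97.0 %

97.0 %


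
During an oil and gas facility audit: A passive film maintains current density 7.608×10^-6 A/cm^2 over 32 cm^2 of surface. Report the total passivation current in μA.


I = i_pass * A, then convert A → μA (×10^6)
I = 7.608×10^-6 * 32 * 10^6 = 243.46 μA

243.46 μA


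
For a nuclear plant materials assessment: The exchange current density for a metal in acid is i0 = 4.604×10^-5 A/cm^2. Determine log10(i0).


i0 = 4.604×10^-5 A/cm^2
log10(i0) = -4.337

-4.337


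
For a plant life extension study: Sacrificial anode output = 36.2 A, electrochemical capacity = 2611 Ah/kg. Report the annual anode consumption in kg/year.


Annual consumption = current * hours per year / capacity
Rate = 36.2 * 8760 / 2611 = 121.5 kg/year

121.5 kg/year


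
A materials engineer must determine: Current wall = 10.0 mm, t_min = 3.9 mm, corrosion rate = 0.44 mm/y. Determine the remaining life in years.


Apply the remaining-life relation: RL = (t_current − t_min) / CR
RL = (10.0 − 3.9) / 0.44 = 6.1 / 0.44 = 13.9 years

13.9 years


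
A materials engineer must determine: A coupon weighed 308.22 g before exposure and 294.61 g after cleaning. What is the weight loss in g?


Weight loss = initial − final
WL = 308.22 − 294.61 = 13.61 g

13.61 g


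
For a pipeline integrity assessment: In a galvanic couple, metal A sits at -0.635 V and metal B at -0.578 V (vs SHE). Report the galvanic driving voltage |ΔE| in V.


Driving voltage is the absolute potential difference.
|ΔE| = |-0.635 − (-0.578)| = 0.057 V

0.057 V


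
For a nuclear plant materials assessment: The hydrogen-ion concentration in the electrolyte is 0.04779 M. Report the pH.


pH = −log10[H+]
pH = −log10(0.04779) = 1.32

1.32


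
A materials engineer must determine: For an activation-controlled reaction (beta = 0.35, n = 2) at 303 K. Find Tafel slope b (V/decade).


Apply the Tafel slope relation: b = 2.303*R*T/(beta*n*F)
Numerator: 2.303 * 8.314 * 303 = 5801.58
Denominator: 0.35 * 2 * 96485 = 67539.5
b = 5801.58 / 67539.5 = 0.0859 V/decade

0.0859 V/decade


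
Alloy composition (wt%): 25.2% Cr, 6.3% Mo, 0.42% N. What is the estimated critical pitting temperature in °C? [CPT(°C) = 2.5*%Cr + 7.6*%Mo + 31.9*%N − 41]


Apply the ASTM G48 empirical CPT estimate: CPT(°C) = 2.5*%Cr + 7.6*%Mo + 31.9*%N − 41
2.5*25.2 = 63; 7.6*6.3 = 47.88; 31.9*0.42 = 13.398
CPT = 63 + 47.88 + 13.398 − 41 = 83.278 °C
Rounded to 0.1 °C: CPT ≈ 83.3 °C

83.3 °C


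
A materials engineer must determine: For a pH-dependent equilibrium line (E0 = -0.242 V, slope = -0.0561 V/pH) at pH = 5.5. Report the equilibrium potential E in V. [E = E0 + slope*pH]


Apply the Pourbaix line equation: E = E0 + slope*pH
E = -0.242 + (-0.0561)*5.5 = -0.242 + (-0.30855) = -0.55055 V
Rounded to 4 decimal places: E = -0.5506 V

-0.5506 V


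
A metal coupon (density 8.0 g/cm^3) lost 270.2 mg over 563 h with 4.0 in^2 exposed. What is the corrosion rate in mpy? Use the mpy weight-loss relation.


Apply the mpy weight-loss relation: CR = 534 * W / (D * A * T)
Numerator: 534 * 270.2 = 144286.8
Denominator: 8.0 * 4.0 * 563 = 18016.0
CR = 144286.8 / 18016.0 = 8.00881 mpy

8.00881 mpy


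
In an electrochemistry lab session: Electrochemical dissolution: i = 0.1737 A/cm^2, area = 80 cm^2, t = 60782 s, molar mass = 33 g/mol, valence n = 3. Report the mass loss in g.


Apply Faraday's law: m = i*A*t*M / (n*F)
Total charge passed Q = i*A*t = 0.1737*80*60782 = 844626.672 C
m = Q*M/(n*F) = 844626.672*33/(3*96485) = 96.294 g

96.294 g


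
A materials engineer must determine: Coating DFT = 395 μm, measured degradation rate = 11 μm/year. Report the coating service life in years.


Service life = thickness / degradation rate
Life = 395 / 11 = 35.9 years

35.9 years


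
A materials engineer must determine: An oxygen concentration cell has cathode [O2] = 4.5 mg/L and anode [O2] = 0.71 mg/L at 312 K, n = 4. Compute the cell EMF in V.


Apply the Nernst concentration-cell relation: E = (RT/nF)*ln(C_cathode/C_anode)
RT/nF = 8.314*312/(4*96485) = 0.00672117 V
ln(4.5/0.71) = 1.84657
E = 0.00672117 * 1.84657 = 0.01241 V

0.01241 V


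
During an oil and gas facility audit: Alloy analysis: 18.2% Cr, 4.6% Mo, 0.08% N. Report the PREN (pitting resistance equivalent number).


Apply the PREN formula: PREN = Cr + 3.3*Mo + 16*N
PREN = 18.2 + 3.3*4.6 + 16*0.08
PREN = 18.2 + 15.18 + 1.28 = 34.66

34.66


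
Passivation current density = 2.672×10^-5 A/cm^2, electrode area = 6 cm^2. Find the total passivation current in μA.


I = i_pass * A, then convert A → μA (×10^6)
I = 2.672×10^-5 * 6 * 10^6 = 160.32 μA

160.32 μA


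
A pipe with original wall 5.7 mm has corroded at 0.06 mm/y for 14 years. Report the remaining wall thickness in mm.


Remaining wall = original − CR × time
t = 5.7 − 0.06*14 = 5.7 − 0.84 = 4.86 mm

4.86 mm


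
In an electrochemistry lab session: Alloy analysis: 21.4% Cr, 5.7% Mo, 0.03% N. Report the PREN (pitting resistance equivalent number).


Apply the PREN formula: PREN = Cr + 3.3*Mo + 16*N
PREN = 21.4 + 3.3*5.7 + 16*0.03
PREN = 21.4 + 18.81 + 0.48 = 40.69

40.69


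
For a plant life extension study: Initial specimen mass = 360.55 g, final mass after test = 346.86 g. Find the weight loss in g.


Weight loss = initial − final
WL = 360.55 − 346.86 = 13.69 g

13.69 g


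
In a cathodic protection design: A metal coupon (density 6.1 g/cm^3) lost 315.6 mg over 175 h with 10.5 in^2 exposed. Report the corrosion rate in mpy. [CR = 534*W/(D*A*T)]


Apply the mpy weight-loss relation: CR = 534 * W / (D * A * T)
Numerator: 534 * 315.6 = 168530.4
Denominator: 6.1 * 10.5 * 175 = 11208.75
CR = 168530.4 / 11208.75 = 15.03561 mpy

15.03561 mpy


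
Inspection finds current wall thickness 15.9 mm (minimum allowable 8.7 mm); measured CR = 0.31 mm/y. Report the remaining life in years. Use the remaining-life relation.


Apply the remaining-life relation: RL = (t_current − t_min) / CR
RL = (15.9 − 8.7) / 0.31 = 7.2 / 0.31 = 23.2 years

23.2 years


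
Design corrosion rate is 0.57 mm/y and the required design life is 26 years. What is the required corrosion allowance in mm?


Corrosion allowance = CR × design life
CA = 0.57 * 26 = 14.82 mm

14.82 mm


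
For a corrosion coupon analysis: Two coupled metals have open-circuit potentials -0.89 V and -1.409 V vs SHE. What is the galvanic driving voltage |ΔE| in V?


Driving voltage is the absolute potential difference.
|ΔE| = |-0.89 − (-1.409)| = 0.519 V

0.519 V


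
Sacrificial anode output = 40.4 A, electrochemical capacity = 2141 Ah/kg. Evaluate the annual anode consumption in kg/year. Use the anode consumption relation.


Annual consumption = current * hours per year / capacity
Rate = 40.4 * 8760 / 2141 = 165.3 kg/year

165.3 kg/year


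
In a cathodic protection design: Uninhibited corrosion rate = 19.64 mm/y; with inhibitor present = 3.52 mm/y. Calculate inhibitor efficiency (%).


Apply the inhibitor-efficiency definition: IE = (CR_blank − CR_inh)/CR_blank × 100
IE = (19.64 − 3.52) / 19.64 × 100
IE = 16.12 / 19.64 × 100 = 82.1 %

82.1 %


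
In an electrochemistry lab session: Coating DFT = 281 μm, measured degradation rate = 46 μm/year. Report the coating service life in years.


Service life = thickness / degradation rate
Life = 281 / 46 = 6.1 years

6.1 years


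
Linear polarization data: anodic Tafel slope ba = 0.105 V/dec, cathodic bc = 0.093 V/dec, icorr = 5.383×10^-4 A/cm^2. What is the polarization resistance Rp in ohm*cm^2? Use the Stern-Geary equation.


Apply the Stern-Geary equation: Rp = ba*bc / (2.303*icorr*(ba+bc))
ba*bc = 0.105*0.093 = 0.009765
ba+bc = 0.198; 2.303*icorr*(ba+bc) = 2.303*5.383×10^-4*0.198 = 2.4546157×10^-4
Rp = 0.009765 / 2.4546157×10^-4 = 39.8 ohm*cm^2

39.8 ohm*cm^2


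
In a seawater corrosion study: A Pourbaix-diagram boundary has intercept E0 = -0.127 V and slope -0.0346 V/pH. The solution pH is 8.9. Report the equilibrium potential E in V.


Apply the Pourbaix line equation: E = E0 + slope*pH
E = -0.127 + (-0.0346)*8.9 = -0.127 + (-0.30794) = -0.43494 V
Rounded to 3 decimal places: E = -0.435 V

-0.435 V


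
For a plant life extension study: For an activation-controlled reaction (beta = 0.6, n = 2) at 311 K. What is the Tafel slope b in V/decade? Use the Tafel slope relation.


Apply the Tafel slope relation: b = 2.303*R*T/(beta*n*F)
Numerator: 2.303 * 8.314 * 311 = 5954.76
Denominator: 0.6 * 2 * 96485 = 115782.0
b = 5954.76 / 115782.0 = 0.0514 V/decade

0.0514 V/decade


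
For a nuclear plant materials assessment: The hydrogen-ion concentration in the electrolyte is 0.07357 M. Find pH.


pH = −log10[H+]
pH = −log10(0.07357) = 1.13

1.13


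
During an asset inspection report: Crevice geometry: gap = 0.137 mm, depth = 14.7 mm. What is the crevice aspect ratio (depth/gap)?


Aspect ratio = depth / gap
Ratio = 14.7 / 0.137 = 107.3

107.3


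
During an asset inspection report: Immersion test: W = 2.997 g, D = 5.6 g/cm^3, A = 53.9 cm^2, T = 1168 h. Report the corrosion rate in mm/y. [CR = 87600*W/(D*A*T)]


Apply the mm/y weight-loss relation: CR = 87600 * W / (D * A * T)
Numerator: 87600 * 2.997 = 262537.2
Denominator: 5.6 * 53.9 * 1168 = 352549.12
CR = 262537.2 / 352549.12 = 0.7447 mm/y

0.7447 mm/y


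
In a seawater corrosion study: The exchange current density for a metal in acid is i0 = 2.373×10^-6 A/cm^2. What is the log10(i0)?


i0 = 2.373×10^-6 A/cm^2
log10(i0) = -5.625

-5.625


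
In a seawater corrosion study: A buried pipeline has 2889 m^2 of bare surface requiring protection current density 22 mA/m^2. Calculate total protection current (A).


I = area * current density, then convert mA → A (÷1000)
I = 2889 * 22 / 1000 = 63.56 A

63.56 A


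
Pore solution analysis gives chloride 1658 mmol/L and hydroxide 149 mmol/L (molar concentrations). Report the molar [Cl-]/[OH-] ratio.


Threshold parameter = [Cl-] / [OH-] (molar basis; both in mmol/L, so units cancel)
Ratio = 1658 / 149 = 11.13

11.13


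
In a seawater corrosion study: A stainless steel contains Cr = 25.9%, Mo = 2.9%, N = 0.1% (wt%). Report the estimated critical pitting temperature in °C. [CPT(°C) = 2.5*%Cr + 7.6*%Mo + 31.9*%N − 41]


Apply the ASTM G48 empirical CPT estimate: CPT(°C) = 2.5*%Cr + 7.6*%Mo + 31.9*%N − 41
2.5*25.9 = 64.75; 7.6*2.9 = 22.04; 31.9*0.1 = 3.19
CPT = 64.75 + 22.04 + 3.19 − 41 = 48.98 °C
Rounded to 0.1 °C: CPT ≈ 49.0 °C

49.0 °C


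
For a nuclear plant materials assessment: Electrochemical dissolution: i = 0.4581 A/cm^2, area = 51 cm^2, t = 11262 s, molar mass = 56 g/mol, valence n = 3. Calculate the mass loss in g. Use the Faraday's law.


Apply Faraday's law: m = i*A*t*M / (n*F)
Total charge passed Q = i*A*t = 0.4581*51*11262 = 263115.2322 C
m = Q*M/(n*F) = 263115.2322*56/(3*96485) = 50.90412 g

50.90412 g


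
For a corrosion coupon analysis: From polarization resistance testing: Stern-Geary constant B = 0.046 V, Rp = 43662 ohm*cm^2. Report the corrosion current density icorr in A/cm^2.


Apply the Stern-Geary relation: icorr = B / Rp
icorr = 0.046 / 43662 = 1.054×10^-6 A/cm^2

1.054×10^-6 A/cm^2


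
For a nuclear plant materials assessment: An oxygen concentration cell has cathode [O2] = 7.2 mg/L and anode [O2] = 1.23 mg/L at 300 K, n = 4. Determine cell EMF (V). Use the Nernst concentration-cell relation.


Apply the Nernst concentration-cell relation: E = (RT/nF)*ln(C_cathode/C_anode)
RT/nF = 8.314*300/(4*96485) = 0.00646266 V
ln(7.2/1.23) = 1.76707
E = 0.00646266 * 1.76707 = 0.01142 V

0.01142 V


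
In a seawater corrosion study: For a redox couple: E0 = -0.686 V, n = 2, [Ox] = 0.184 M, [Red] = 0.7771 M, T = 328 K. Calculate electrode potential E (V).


Apply the Nernst equation: E = E0 + (RT/nF)*ln([Ox]/[Red])
Step 1: RT/nF = 8.314*328/(2*96485) = 0.01413169 V
Step 2: [Ox]/[Red] = 0.184/0.7771 = 0.236778
Step 3: ln(0.236778) = -1.440632
Step 4: correction = 0.01413169 * -1.440632 = -0.0204 V
E = -0.686 + -0.0204 = -0.7064 V

-0.7064 V


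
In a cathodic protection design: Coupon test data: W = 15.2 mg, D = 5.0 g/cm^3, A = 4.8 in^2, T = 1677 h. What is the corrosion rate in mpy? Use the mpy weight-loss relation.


Apply the mpy weight-loss relation: CR = 534 * W / (D * A * T)
Numerator: 534 * 15.2 = 8116.8
Denominator: 5.0 * 4.8 * 1677 = 40248.0
CR = 8116.8 / 40248.0 = 0.20167 mpy

0.20167 mpy


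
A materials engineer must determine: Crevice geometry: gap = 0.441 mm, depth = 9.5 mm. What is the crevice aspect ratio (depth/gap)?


Aspect ratio = depth / gap
Ratio = 9.5 / 0.441 = 21.5

21.5


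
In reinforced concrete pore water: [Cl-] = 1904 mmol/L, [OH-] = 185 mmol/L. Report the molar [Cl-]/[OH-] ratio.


Threshold parameter = [Cl-] / [OH-] (molar basis; both in mmol/L, so units cancel)
Ratio = 1904 / 185 = 10.29

10.29


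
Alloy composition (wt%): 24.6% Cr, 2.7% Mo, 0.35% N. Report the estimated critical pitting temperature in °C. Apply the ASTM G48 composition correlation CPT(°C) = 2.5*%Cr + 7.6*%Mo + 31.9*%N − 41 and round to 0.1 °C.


Apply the ASTM G48 empirical CPT estimate: CPT(°C) = 2.5*%Cr + 7.6*%Mo + 31.9*%N − 41
2.5*24.6 = 61.5; 7.6*2.7 = 20.52; 31.9*0.35 = 11.165
CPT = 61.5 + 20.52 + 11.165 − 41 = 52.185 °C
Rounded to 0.1 °C: CPT ≈ 52.2 °C

52.2 °C


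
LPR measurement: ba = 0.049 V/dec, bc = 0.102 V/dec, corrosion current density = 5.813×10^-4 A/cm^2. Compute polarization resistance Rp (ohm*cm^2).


Apply the Stern-Geary equation: Rp = ba*bc / (2.303*icorr*(ba+bc))
ba*bc = 0.049*0.102 = 0.004998
ba+bc = 0.151; 2.303*icorr*(ba+bc) = 2.303*5.813×10^-4*0.151 = 2.0214882×10^-4
Rp = 0.004998 / 2.0214882×10^-4 = 24.72 ohm*cm^2

24.72 ohm*cm^2


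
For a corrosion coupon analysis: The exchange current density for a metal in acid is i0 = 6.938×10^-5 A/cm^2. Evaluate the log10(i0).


i0 = 6.938×10^-5 A/cm^2
log10(i0) = -4.159

-4.159


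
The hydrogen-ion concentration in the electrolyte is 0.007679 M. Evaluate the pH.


pH = −log10[H+]
pH = −log10(0.007679) = 2.11

2.11


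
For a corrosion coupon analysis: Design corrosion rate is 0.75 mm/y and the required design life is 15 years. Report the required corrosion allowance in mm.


Corrosion allowance = CR × design life
CA = 0.75 * 15 = 11.25 mm

11.25 mm


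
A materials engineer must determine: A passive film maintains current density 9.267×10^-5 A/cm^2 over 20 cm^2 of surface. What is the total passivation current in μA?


I = i_pass * A, then convert A → μA (×10^6)
I = 9.267×10^-5 * 20 * 10^6 = 1853.4 μA

1853.4 μA


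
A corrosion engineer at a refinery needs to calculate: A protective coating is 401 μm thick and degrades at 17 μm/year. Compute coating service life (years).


Service life = thickness / degradation rate
Life = 401 / 17 = 23.6 years

23.6 years


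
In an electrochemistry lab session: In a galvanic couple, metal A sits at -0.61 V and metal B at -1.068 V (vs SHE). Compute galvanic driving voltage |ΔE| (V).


Driving voltage is the absolute potential difference.
|ΔE| = |-0.61 − (-1.068)| = 0.458 V

0.458 V


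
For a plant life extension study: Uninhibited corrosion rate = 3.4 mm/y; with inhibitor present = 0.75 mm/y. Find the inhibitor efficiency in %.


Apply the inhibitor-efficiency definition: IE = (CR_blank − CR_inh)/CR_blank × 100
IE = (3.4 − 0.75) / 3.4 × 100
IE = 2.65 / 3.4 × 100 = 77.9 %

77.9 %


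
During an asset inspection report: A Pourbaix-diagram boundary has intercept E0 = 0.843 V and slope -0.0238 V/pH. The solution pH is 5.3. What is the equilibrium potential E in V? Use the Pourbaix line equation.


Apply the Pourbaix line equation: E = E0 + slope*pH
E = 0.843 + (-0.0238)*5.3 = 0.843 + (-0.12614) = 0.71686 V
Rounded to 4 decimal places: E = 0.7169 V

0.7169 V


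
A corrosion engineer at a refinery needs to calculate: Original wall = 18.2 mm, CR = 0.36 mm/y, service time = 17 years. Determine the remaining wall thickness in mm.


Remaining wall = original − CR × time
t = 18.2 − 0.36*17 = 18.2 − 6.12 = 12.08 mm

12.08 mm


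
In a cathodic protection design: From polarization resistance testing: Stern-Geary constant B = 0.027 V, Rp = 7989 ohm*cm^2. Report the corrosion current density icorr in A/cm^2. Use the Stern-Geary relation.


Apply the Stern-Geary relation: icorr = B / Rp
icorr = 0.027 / 7989 = 3.38×10^-6 A/cm^2

3.38×10^-6 A/cm^2


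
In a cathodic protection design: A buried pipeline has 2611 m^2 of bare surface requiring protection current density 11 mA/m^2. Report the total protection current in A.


I = area * current density, then convert mA → A (÷1000)
I = 2611 * 11 / 1000 = 28.72 A

28.72 A


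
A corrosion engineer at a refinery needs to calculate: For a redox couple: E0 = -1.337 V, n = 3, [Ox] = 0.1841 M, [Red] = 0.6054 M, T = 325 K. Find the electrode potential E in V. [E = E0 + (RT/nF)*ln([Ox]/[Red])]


Apply the Nernst equation: E = E0 + (RT/nF)*ln([Ox]/[Red])
Step 1: RT/nF = 8.314*325/(3*96485) = 0.00933496 V
Step 2: [Ox]/[Red] = 0.1841/0.6054 = 0.304096
Step 3: ln(0.304096) = -1.190412
Step 4: correction = 0.00933496 * -1.190412 = -0.011 V
E = -1.337 + -0.011 = -1.348 V

-1.348 V


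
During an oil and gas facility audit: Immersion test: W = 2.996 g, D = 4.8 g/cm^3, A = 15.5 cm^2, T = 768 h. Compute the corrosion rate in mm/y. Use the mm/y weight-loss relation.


Apply the mm/y weight-loss relation: CR = 87600 * W / (D * A * T)
Numerator: 87600 * 2.996 = 262449.6
Denominator: 4.8 * 15.5 * 768 = 57139.2
CR = 262449.6 / 57139.2 = 4.59316 mm/y

4.59316 mm/y


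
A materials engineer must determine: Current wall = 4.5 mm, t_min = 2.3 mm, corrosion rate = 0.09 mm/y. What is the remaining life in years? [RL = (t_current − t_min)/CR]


Apply the remaining-life relation: RL = (t_current − t_min) / CR
RL = (4.5 − 2.3) / 0.09 = 2.2 / 0.09 = 24.4 years

24.4 years


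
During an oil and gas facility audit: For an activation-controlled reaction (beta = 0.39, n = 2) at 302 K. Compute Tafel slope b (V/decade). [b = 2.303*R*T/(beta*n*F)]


Apply the Tafel slope relation: b = 2.303*R*T/(beta*n*F)
Numerator: 2.303 * 8.314 * 302 = 5782.44
Denominator: 0.39 * 2 * 96485 = 75258.3
b = 5782.44 / 75258.3 = 0.0768 V/decade

0.0768 V/decade


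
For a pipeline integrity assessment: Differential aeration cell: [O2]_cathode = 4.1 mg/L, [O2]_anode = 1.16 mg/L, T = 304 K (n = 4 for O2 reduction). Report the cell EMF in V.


Apply the Nernst concentration-cell relation: E = (RT/nF)*ln(C_cathode/C_anode)
RT/nF = 8.314*304/(4*96485) = 0.00654883 V
ln(4.1/1.16) = 1.26257
E = 0.00654883 * 1.26257 = 0.00827 V

0.00827 V


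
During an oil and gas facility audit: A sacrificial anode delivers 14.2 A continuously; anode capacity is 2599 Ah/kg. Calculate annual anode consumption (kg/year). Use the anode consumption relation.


Annual consumption = current * hours per year / capacity
Rate = 14.2 * 8760 / 2599 = 47.9 kg/year

47.9 kg/year


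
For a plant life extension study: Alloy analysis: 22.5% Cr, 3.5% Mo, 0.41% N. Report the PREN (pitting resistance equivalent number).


Apply the PREN formula: PREN = Cr + 3.3*Mo + 16*N
PREN = 22.5 + 3.3*3.5 + 16*0.41
PREN = 22.5 + 11.55 + 6.56 = 40.61

40.61


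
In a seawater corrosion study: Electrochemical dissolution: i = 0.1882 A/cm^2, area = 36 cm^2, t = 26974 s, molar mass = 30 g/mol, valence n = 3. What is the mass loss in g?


Apply Faraday's law: m = i*A*t*M / (n*F)
Total charge passed Q = i*A*t = 0.1882*36*26974 = 182754.2448 C
m = Q*M/(n*F) = 182754.2448*30/(3*96485) = 18.9412 g

18.9412 g


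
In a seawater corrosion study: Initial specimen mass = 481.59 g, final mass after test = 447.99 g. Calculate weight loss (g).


Weight loss = initial − final
WL = 481.59 − 447.99 = 33.6 g

33.6 g


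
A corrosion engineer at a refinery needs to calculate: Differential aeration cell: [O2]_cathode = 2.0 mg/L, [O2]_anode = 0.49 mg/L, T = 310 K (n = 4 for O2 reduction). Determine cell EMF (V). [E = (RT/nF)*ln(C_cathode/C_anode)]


Apply the Nernst concentration-cell relation: E = (RT/nF)*ln(C_cathode/C_anode)
RT/nF = 8.314*310/(4*96485) = 0.00667808 V
ln(2.0/0.49) = 1.4065
E = 0.00667808 * 1.4065 = 0.00939 V

0.00939 V


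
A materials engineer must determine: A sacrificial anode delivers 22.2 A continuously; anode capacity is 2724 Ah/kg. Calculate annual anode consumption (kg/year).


Annual consumption = current * hours per year / capacity
Rate = 22.2 * 8760 / 2724 = 71.4 kg/year

71.4 kg/year


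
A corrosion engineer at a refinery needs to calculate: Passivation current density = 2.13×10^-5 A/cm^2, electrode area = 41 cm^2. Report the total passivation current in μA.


I = i_pass * A, then convert A → μA (×10^6)
I = 2.13×10^-5 * 41 * 10^6 = 873.3 μA

873.3 μA


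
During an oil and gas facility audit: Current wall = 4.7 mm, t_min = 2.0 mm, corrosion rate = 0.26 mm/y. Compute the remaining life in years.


Apply the remaining-life relation: RL = (t_current − t_min) / CR
RL = (4.7 − 2.0) / 0.26 = 2.7 / 0.26 = 10.4 years

10.4 years


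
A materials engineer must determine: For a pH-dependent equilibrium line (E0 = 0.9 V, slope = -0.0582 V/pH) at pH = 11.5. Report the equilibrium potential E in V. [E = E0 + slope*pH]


Apply the Pourbaix line equation: E = E0 + slope*pH
E = 0.9 + (-0.0582)*11.5 = 0.9 + (-0.6693) = 0.2307 V
Rounded to 3 decimal places: E = 0.231 V

0.231 V


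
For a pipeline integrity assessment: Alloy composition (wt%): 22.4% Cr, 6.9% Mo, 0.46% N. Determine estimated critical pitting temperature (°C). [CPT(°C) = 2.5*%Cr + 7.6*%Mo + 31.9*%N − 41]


Apply the ASTM G48 empirical CPT estimate: CPT(°C) = 2.5*%Cr + 7.6*%Mo + 31.9*%N − 41
2.5*22.4 = 56; 7.6*6.9 = 52.44; 31.9*0.46 = 14.674
CPT = 56 + 52.44 + 14.674 − 41 = 82.114 °C
Rounded to 0.1 °C: CPT ≈ 82.1 °C

82.1 °C


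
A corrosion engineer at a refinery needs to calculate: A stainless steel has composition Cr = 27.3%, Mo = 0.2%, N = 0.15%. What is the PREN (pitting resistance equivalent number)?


Apply the PREN formula: PREN = Cr + 3.3*Mo + 16*N
PREN = 27.3 + 3.3*0.2 + 16*0.15
PREN = 27.3 + 0.66 + 2.4 = 30.36

30.36


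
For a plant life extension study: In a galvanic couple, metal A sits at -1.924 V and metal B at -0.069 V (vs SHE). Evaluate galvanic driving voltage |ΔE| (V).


Driving voltage is the absolute potential difference.
|ΔE| = |-1.924 − (-0.069)| = 1.855 V

1.855 V


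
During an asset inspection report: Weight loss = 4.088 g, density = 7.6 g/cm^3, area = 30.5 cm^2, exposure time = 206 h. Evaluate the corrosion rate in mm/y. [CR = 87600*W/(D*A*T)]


Apply the mm/y weight-loss relation: CR = 87600 * W / (D * A * T)
Numerator: 87600 * 4.088 = 358108.8
Denominator: 7.6 * 30.5 * 206 = 47750.8
CR = 358108.8 / 47750.8 = 7.49954 mm/y

7.49954 mm/y


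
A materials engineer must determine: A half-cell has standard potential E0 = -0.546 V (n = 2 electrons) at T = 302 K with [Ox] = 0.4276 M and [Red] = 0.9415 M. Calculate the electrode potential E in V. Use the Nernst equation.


Apply the Nernst equation: E = E0 + (RT/nF)*ln([Ox]/[Red])
Step 1: RT/nF = 8.314*302/(2*96485) = 0.01301149 V
Step 2: [Ox]/[Red] = 0.4276/0.9415 = 0.454169
Step 3: ln(0.454169) = -0.789286
Step 4: correction = 0.01301149 * -0.789286 = -0.0103 V
E = -0.546 + -0.0103 = -0.5563 V

-0.5563 V


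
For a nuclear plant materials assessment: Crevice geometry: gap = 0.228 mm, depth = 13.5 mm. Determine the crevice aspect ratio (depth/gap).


Aspect ratio = depth / gap
Ratio = 13.5 / 0.228 = 59.2

59.2


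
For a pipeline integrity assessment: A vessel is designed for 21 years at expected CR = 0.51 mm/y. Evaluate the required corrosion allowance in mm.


Corrosion allowance = CR × design life
CA = 0.51 * 21 = 10.71 mm

10.71 mm


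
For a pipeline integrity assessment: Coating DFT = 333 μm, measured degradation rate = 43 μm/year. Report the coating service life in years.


Service life = thickness / degradation rate
Life = 333 / 43 = 7.7 years

7.7 years


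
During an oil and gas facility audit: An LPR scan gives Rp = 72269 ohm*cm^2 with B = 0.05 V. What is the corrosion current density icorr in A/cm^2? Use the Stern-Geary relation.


Apply the Stern-Geary relation: icorr = B / Rp
icorr = 0.05 / 72269 = 6.919×10^-7 A/cm^2

6.919×10^-7 A/cm^2


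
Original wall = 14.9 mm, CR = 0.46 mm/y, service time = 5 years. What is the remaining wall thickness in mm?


Remaining wall = original − CR × time
t = 14.9 − 0.46*5 = 14.9 − 2.3 = 12.6 mm

12.6 mm


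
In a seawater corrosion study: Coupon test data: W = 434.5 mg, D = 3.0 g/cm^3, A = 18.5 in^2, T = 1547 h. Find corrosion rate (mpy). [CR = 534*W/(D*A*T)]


Apply the mpy weight-loss relation: CR = 534 * W / (D * A * T)
Numerator: 534 * 434.5 = 232023.0
Denominator: 3.0 * 18.5 * 1547 = 85858.5
CR = 232023.0 / 85858.5 = 2.7024 mpy

2.7024 mpy


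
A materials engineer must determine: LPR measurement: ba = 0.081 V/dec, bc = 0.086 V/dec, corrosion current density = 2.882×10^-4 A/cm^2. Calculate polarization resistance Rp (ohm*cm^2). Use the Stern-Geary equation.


Apply the Stern-Geary equation: Rp = ba*bc / (2.303*icorr*(ba+bc))
ba*bc = 0.081*0.086 = 0.006966
ba+bc = 0.167; 2.303*icorr*(ba+bc) = 2.303*2.882×10^-4*0.167 = 1.1084201×10^-4
Rp = 0.006966 / 1.1084201×10^-4 = 62.8 ohm*cm^2

62.8 ohm*cm^2


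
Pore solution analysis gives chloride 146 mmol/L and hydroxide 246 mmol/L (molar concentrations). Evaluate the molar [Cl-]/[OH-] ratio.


Threshold parameter = [Cl-] / [OH-] (molar basis; both in mmol/L, so units cancel)
Ratio = 146 / 246 = 0.59

0.59


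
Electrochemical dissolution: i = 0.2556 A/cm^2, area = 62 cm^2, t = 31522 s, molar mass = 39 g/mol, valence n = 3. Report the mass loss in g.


Apply Faraday's law: m = i*A*t*M / (n*F)
Total charge passed Q = i*A*t = 0.2556*62*31522 = 499535.4384 C
m = Q*M/(n*F) = 499535.4384*39/(3*96485) = 67.305 g

67.305 g


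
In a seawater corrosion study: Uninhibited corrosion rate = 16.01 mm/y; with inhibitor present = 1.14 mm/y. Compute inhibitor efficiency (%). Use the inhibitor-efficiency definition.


Apply the inhibitor-efficiency definition: IE = (CR_blank − CR_inh)/CR_blank × 100
IE = (16.01 − 1.14) / 16.01 × 100
IE = 14.87 / 16.01 × 100 = 92.9 %

92.9 %


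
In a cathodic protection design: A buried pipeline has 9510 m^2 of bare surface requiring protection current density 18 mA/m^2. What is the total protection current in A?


I = area * current density, then convert mA → A (÷1000)
I = 9510 * 18 / 1000 = 171.18 A

171.18 A


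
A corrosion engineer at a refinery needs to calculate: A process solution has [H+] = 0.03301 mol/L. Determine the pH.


pH = −log10[H+]
pH = −log10(0.03301) = 1.48

1.48


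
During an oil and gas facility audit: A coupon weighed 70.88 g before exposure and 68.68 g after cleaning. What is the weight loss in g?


Weight loss = initial − final
WL = 70.88 − 68.68 = 2.2 g

2.2 g


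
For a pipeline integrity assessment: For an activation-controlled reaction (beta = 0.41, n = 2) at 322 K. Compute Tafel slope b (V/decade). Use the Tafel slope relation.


Apply the Tafel slope relation: b = 2.303*R*T/(beta*n*F)
Numerator: 2.303 * 8.314 * 322 = 6165.38
Denominator: 0.41 * 2 * 96485 = 79117.7
b = 6165.38 / 79117.7 = 0.0779 V/decade

0.0779 V/decade


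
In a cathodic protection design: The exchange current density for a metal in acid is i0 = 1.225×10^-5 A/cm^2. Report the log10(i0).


i0 = 1.225×10^-5 A/cm^2
log10(i0) = -4.912

-4.912


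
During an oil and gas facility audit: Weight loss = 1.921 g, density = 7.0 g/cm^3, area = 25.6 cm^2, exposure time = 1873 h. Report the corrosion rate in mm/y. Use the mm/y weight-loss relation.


Apply the mm/y weight-loss relation: CR = 87600 * W / (D * A * T)
Numerator: 87600 * 1.921 = 168279.6
Denominator: 7.0 * 25.6 * 1873 = 335641.6
CR = 168279.6 / 335641.6 = 0.50137 mm/y

0.50137 mm/y


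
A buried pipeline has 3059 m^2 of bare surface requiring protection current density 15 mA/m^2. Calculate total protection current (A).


I = area * current density, then convert mA → A (÷1000)
I = 3059 * 15 / 1000 = 45.89 A

45.89 A


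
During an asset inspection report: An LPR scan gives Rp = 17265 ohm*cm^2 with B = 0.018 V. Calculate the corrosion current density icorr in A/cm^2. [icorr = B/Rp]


Apply the Stern-Geary relation: icorr = B / Rp
icorr = 0.018 / 17265 = 1.043×10^-6 A/cm^2

1.043×10^-6 A/cm^2


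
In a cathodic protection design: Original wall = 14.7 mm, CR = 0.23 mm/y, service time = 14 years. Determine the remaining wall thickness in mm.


Remaining wall = original − CR × time
t = 14.7 − 0.23*14 = 14.7 − 3.22 = 11.48 mm

11.48 mm


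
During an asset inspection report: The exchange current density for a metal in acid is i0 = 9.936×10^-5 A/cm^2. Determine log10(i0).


i0 = 9.936×10^-5 A/cm^2
log10(i0) = -4.003

-4.003


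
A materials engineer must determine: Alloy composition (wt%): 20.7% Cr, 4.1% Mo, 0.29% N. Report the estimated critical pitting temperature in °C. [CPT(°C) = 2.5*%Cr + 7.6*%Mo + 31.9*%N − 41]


Apply the ASTM G48 empirical CPT estimate: CPT(°C) = 2.5*%Cr + 7.6*%Mo + 31.9*%N − 41
2.5*20.7 = 51.75; 7.6*4.1 = 31.16; 31.9*0.29 = 9.251
CPT = 51.75 + 31.16 + 9.251 − 41 = 51.161 °C
Rounded to 0.1 °C: CPT ≈ 51.2 °C

51.2 °C


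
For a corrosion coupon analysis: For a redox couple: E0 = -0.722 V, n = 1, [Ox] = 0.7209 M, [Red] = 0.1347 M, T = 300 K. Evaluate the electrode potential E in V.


Apply the Nernst equation: E = E0 + (RT/nF)*ln([Ox]/[Red])
Step 1: RT/nF = 8.314*300/(1*96485) = 0.02585065 V
Step 2: [Ox]/[Red] = 0.7209/0.1347 = 5.351893
Step 3: ln(5.351893) = 1.67745
Step 4: correction = 0.02585065 * 1.67745 = 0.0434 V
E = -0.722 + 0.0434 = -0.6786 V

-0.6786 V


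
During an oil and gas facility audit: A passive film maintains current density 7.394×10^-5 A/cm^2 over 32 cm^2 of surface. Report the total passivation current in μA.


I = i_pass * A, then convert A → μA (×10^6)
I = 7.394×10^-5 * 32 * 10^6 = 2366.08 μA

2366.08 μA


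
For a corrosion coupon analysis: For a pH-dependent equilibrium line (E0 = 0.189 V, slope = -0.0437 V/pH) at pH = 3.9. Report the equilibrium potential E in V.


Apply the Pourbaix line equation: E = E0 + slope*pH
E = 0.189 + (-0.0437)*3.9 = 0.189 + (-0.17043) = 0.01857 V
Rounded to 3 decimal places: E = 0.019 V

0.019 V


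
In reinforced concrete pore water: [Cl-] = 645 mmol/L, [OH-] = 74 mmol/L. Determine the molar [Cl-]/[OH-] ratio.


Threshold parameter = [Cl-] / [OH-] (molar basis; both in mmol/L, so units cancel)
Ratio = 645 / 74 = 8.72

8.72


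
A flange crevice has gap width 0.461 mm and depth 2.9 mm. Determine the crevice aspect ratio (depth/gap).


Aspect ratio = depth / gap
Ratio = 2.9 / 0.461 = 6.3

6.3


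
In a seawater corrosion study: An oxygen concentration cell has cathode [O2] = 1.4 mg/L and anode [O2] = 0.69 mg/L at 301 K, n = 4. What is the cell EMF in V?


Apply the Nernst concentration-cell relation: E = (RT/nF)*ln(C_cathode/C_anode)
RT/nF = 8.314*301/(4*96485) = 0.0064842 V
ln(1.4/0.69) = 0.70754
E = 0.0064842 * 0.70754 = 0.00459 V

0.00459 V


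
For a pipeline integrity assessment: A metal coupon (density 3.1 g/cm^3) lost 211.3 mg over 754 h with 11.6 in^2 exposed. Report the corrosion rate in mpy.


Apply the mpy weight-loss relation: CR = 534 * W / (D * A * T)
Numerator: 534 * 211.3 = 112834.2
Denominator: 3.1 * 11.6 * 754 = 27113.84
CR = 112834.2 / 27113.84 = 4.161 mpy

4.161 mpy


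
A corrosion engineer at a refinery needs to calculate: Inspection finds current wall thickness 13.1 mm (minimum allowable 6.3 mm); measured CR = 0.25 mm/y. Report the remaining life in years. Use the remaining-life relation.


Apply the remaining-life relation: RL = (t_current − t_min) / CR
RL = (13.1 − 6.3) / 0.25 = 6.8 / 0.25 = 27.2 years

27.2 years


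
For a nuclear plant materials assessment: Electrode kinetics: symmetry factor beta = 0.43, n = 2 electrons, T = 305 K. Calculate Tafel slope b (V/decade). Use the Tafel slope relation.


Apply the Tafel slope relation: b = 2.303*R*T/(beta*n*F)
Numerator: 2.303 * 8.314 * 305 = 5839.88
Denominator: 0.43 * 2 * 96485 = 82977.1
b = 5839.88 / 82977.1 = 0.07 V/decade

0.07 V/decade


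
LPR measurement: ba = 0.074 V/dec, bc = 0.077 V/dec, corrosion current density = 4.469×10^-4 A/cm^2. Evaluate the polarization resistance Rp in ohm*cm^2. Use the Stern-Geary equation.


Apply the Stern-Geary equation: Rp = ba*bc / (2.303*icorr*(ba+bc))
ba*bc = 0.074*0.077 = 0.005698
ba+bc = 0.151; 2.303*icorr*(ba+bc) = 2.303*4.469×10^-4*0.151 = 1.5541082×10^-4
Rp = 0.005698 / 1.5541082×10^-4 = 36.7 ohm*cm^2

36.7 ohm*cm^2


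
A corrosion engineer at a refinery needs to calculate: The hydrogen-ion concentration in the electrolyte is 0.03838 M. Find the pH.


pH = −log10[H+]
pH = −log10(0.03838) = 1.42

1.42


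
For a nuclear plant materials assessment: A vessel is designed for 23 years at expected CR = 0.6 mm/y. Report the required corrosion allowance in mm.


Corrosion allowance = CR × design life
CA = 0.6 * 23 = 13.8 mm

13.8 mm


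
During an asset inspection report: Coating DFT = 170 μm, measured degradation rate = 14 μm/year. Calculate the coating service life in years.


Service life = thickness / degradation rate
Life = 170 / 14 = 12.1 years

12.1 years


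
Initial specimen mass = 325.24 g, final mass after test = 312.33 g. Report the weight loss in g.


Weight loss = initial − final
WL = 325.24 − 312.33 = 12.91 g

12.91 g


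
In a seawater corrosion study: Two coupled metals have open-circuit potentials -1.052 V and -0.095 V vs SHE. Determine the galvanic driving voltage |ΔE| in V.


Driving voltage is the absolute potential difference.
|ΔE| = |-1.052 − (-0.095)| = 0.957 V

0.957 V


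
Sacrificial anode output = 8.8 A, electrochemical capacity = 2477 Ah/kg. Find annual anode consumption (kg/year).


Annual consumption = current * hours per year / capacity
Rate = 8.8 * 8760 / 2477 = 31.1 kg/year

31.1 kg/year


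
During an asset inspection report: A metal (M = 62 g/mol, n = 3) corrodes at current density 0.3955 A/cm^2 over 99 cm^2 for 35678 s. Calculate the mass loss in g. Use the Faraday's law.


Apply Faraday's law: m = i*A*t*M / (n*F)
Total charge passed Q = i*A*t = 0.3955*99*35678 = 1396954.251 C
m = Q*M/(n*F) = 1396954.251*62/(3*96485) = 299.222 g

299.222 g


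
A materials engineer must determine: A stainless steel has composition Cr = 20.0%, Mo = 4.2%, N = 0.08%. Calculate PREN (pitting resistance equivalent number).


Apply the PREN formula: PREN = Cr + 3.3*Mo + 16*N
PREN = 20.0 + 3.3*4.2 + 16*0.08
PREN = 20.0 + 13.86 + 1.28 = 35.14

35.14


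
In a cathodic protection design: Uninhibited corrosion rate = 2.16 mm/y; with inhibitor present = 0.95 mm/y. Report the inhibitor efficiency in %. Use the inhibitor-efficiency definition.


Apply the inhibitor-efficiency definition: IE = (CR_blank − CR_inh)/CR_blank × 100
IE = (2.16 − 0.95) / 2.16 × 100
IE = 1.21 / 2.16 × 100 = 56.0 %

56.0 %


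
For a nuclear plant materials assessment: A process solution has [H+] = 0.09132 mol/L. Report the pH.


pH = −log10[H+]
pH = −log10(0.09132) = 1.04

1.04


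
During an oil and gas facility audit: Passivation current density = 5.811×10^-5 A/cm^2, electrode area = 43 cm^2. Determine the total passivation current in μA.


I = i_pass * A, then convert A → μA (×10^6)
I = 5.811×10^-5 * 43 * 10^6 = 2498.73 μA

2498.73 μA


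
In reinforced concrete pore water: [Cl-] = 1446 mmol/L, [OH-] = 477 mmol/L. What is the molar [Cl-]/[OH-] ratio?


Threshold parameter = [Cl-] / [OH-] (molar basis; both in mmol/L, so units cancel)
Ratio = 1446 / 477 = 3.03

3.03


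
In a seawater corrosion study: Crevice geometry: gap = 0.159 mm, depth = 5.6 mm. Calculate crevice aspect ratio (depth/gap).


Aspect ratio = depth / gap
Ratio = 5.6 / 0.159 = 35.2

35.2


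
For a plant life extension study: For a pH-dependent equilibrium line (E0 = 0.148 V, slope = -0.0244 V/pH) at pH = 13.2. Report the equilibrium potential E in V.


Apply the Pourbaix line equation: E = E0 + slope*pH
E = 0.148 + (-0.0244)*13.2 = 0.148 + (-0.32208) = -0.17408 V
Rounded to 3 decimal places: E = -0.174 V

-0.174 V


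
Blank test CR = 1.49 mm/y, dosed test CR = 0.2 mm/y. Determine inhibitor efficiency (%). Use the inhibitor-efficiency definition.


Apply the inhibitor-efficiency definition: IE = (CR_blank − CR_inh)/CR_blank × 100
IE = (1.49 − 0.2) / 1.49 × 100
IE = 1.29 / 1.49 × 100 = 86.6 %

86.6 %


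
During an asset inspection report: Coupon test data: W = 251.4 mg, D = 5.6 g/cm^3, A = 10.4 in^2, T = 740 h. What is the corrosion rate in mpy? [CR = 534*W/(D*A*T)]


Apply the mpy weight-loss relation: CR = 534 * W / (D * A * T)
Numerator: 534 * 251.4 = 134247.6
Denominator: 5.6 * 10.4 * 740 = 43097.6
CR = 134247.6 / 43097.6 = 3.115 mpy

3.115 mpy


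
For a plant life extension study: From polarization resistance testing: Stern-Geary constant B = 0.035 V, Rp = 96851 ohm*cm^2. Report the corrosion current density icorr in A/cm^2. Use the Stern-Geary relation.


Apply the Stern-Geary relation: icorr = B / Rp
icorr = 0.035 / 96851 = 3.614×10^-7 A/cm^2

3.614×10^-7 A/cm^2


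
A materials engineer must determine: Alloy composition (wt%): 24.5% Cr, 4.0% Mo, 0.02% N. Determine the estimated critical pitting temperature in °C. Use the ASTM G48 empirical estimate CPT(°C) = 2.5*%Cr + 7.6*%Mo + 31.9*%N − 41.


Apply the ASTM G48 empirical CPT estimate: CPT(°C) = 2.5*%Cr + 7.6*%Mo + 31.9*%N − 41
2.5*24.5 = 61.25; 7.6*4.0 = 30.4; 31.9*0.02 = 0.638
CPT = 61.25 + 30.4 + 0.638 − 41 = 51.288 °C
Rounded to 0.1 °C: CPT ≈ 51.3 °C

51.3 °C


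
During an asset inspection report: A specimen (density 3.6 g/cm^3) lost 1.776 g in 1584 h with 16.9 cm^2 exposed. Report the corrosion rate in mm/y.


Apply the mm/y weight-loss relation: CR = 87600 * W / (D * A * T)
Numerator: 87600 * 1.776 = 155577.6
Denominator: 3.6 * 16.9 * 1584 = 96370.56
CR = 155577.6 / 96370.56 = 1.6144 mm/y

1.6144 mm/y


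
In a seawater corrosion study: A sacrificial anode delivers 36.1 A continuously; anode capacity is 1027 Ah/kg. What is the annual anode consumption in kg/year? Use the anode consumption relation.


Annual consumption = current * hours per year / capacity
Rate = 36.1 * 8760 / 1027 = 307.9 kg/year

307.9 kg/year


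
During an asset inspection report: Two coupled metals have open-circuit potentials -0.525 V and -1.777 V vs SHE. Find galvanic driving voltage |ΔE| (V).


Driving voltage is the absolute potential difference.
|ΔE| = |-0.525 − (-1.777)| = 1.252 V

1.252 V


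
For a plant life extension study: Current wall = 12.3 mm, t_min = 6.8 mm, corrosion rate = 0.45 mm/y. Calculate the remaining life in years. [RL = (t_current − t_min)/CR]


Apply the remaining-life relation: RL = (t_current − t_min) / CR
RL = (12.3 − 6.8) / 0.45 = 5.5 / 0.45 = 12.2 years

12.2 years


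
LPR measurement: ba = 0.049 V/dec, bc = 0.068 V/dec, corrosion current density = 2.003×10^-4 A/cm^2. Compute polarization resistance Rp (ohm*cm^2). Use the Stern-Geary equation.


Apply the Stern-Geary equation: Rp = ba*bc / (2.303*icorr*(ba+bc))
ba*bc = 0.049*0.068 = 0.003332
ba+bc = 0.117; 2.303*icorr*(ba+bc) = 2.303*2.003×10^-4*0.117 = 5.3971035×10^-5
Rp = 0.003332 / 5.3971035×10^-5 = 61.74 ohm*cm^2

61.74 ohm*cm^2
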